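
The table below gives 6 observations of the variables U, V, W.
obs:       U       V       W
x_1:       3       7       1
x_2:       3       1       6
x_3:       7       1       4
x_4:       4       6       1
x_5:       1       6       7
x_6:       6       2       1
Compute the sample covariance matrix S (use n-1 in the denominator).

Step 1 — column means:
  mean(U) = (3 + 3 + 7 + 4 + 1 + 6) / 6 = 24/6 = 4
  mean(V) = (7 + 1 + 1 + 6 + 6 + 2) / 6 = 23/6 = 3.8333
  mean(W) = (1 + 6 + 4 + 1 + 7 + 1) / 6 = 20/6 = 3.3333

Step 2 — sample covariance S[i,j] = (1/(n-1)) · Σ_k (x_{k,i} - mean_i) · (x_{k,j} - mean_j), with n-1 = 5.
  S[U,U] = ((-1)·(-1) + (-1)·(-1) + (3)·(3) + (0)·(0) + (-3)·(-3) + (2)·(2)) / 5 = 24/5 = 4.8
  S[U,V] = ((-1)·(3.1667) + (-1)·(-2.8333) + (3)·(-2.8333) + (0)·(2.1667) + (-3)·(2.1667) + (2)·(-1.8333)) / 5 = -19/5 = -3.8
  S[U,W] = ((-1)·(-2.3333) + (-1)·(2.6667) + (3)·(0.6667) + (0)·(-2.3333) + (-3)·(3.6667) + (2)·(-2.3333)) / 5 = -14/5 = -2.8
  S[V,V] = ((3.1667)·(3.1667) + (-2.8333)·(-2.8333) + (-2.8333)·(-2.8333) + (2.1667)·(2.1667) + (2.1667)·(2.1667) + (-1.8333)·(-1.8333)) / 5 = 38.8333/5 = 7.7667
  S[V,W] = ((3.1667)·(-2.3333) + (-2.8333)·(2.6667) + (-2.8333)·(0.6667) + (2.1667)·(-2.3333) + (2.1667)·(3.6667) + (-1.8333)·(-2.3333)) / 5 = -9.6667/5 = -1.9333
  S[W,W] = ((-2.3333)·(-2.3333) + (2.6667)·(2.6667) + (0.6667)·(0.6667) + (-2.3333)·(-2.3333) + (3.6667)·(3.6667) + (-2.3333)·(-2.3333)) / 5 = 37.3333/5 = 7.4667

S is symmetric (S[j,i] = S[i,j]). Assembling:

S = [[4.8, -3.8, -2.8],
 [-3.8, 7.7667, -1.9333],
 [-2.8, -1.9333, 7.4667]]


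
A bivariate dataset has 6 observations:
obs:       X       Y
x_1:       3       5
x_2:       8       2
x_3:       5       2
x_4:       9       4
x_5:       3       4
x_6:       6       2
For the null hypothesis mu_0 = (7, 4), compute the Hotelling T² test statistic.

Step 1 — sample mean vector:
  mean(X) = (3 + 8 + 5 + 9 + 3 + 6) / 6 = 34/6 = 5.6667
  mean(Y) = (5 + 2 + 2 + 4 + 4 + 2) / 6 = 19/6 = 3.1667
  x̄ = (5.6667, 3.1667),  deviation x̄ - mu_0 = (5.6667, 3.1667) - (7, 4) = (-1.3333, -0.8333).

Step 2 — sample covariance matrix, S[i,j] = (1/(n-1)) · Σ_k (x_{k,i} - mean_i) · (x_{k,j} - mean_j), divisor n-1 = 5:
  S[X,X] = ((-2.6667)·(-2.6667) + (2.3333)·(2.3333) + (-0.6667)·(-0.6667) + (3.3333)·(3.3333) + (-2.6667)·(-2.6667) + (0.3333)·(0.3333)) / 5 = 31.3333/5 = 6.2667
  S[X,Y] = ((-2.6667)·(1.8333) + (2.3333)·(-1.1667) + (-0.6667)·(-1.1667) + (3.3333)·(0.8333) + (-2.6667)·(0.8333) + (0.3333)·(-1.1667)) / 5 = -6.6667/5 = -1.3333
  S[Y,Y] = ((1.8333)·(1.8333) + (-1.1667)·(-1.1667) + (-1.1667)·(-1.1667) + (0.8333)·(0.8333) + (0.8333)·(0.8333) + (-1.1667)·(-1.1667)) / 5 = 8.8333/5 = 1.7667
  S = [[6.2667, -1.3333],
 [-1.3333, 1.7667]].

Step 3 — invert S. det(S) = 6.2667·1.7667 - (-1.3333)² = 9.2933.
  S^{-1} = (1/det) · [[d, -b], [-b, a]] = [[0.1901, 0.1435],
 [0.1435, 0.6743]].

Step 4 — quadratic form (x̄ - mu_0)^T · S^{-1} · (x̄ - mu_0):
  S^{-1} · (x̄ - mu_0) = (-0.373, -0.7532),
  (x̄ - mu_0)^T · [...] = (-1.3333)·(-0.373) + (-0.8333)·(-0.7532) = 1.1251.

Step 5 — scale by n: T² = 6 · 1.1251 = 6.7504.

T² ≈ 6.7504


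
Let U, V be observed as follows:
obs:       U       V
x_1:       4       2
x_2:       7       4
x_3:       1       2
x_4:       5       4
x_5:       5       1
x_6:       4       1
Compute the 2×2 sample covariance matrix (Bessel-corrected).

Step 1 — column means:
  mean(U) = (4 + 7 + 1 + 5 + 5 + 4) / 6 = 26/6 = 4.3333
  mean(V) = (2 + 4 + 2 + 4 + 1 + 1) / 6 = 14/6 = 2.3333

Step 2 — sample covariance S[i,j] = (1/(n-1)) · Σ_k (x_{k,i} - mean_i) · (x_{k,j} - mean_j), with n-1 = 5.
  S[U,U] = ((-0.3333)·(-0.3333) + (2.6667)·(2.6667) + (-3.3333)·(-3.3333) + (0.6667)·(0.6667) + (0.6667)·(0.6667) + (-0.3333)·(-0.3333)) / 5 = 19.3333/5 = 3.8667
  S[U,V] = ((-0.3333)·(-0.3333) + (2.6667)·(1.6667) + (-3.3333)·(-0.3333) + (0.6667)·(1.6667) + (0.6667)·(-1.3333) + (-0.3333)·(-1.3333)) / 5 = 6.3333/5 = 1.2667
  S[V,V] = ((-0.3333)·(-0.3333) + (1.6667)·(1.6667) + (-0.3333)·(-0.3333) + (1.6667)·(1.6667) + (-1.3333)·(-1.3333) + (-1.3333)·(-1.3333)) / 5 = 9.3333/5 = 1.8667

S is symmetric (S[j,i] = S[i,j]). Assembling:

S = [[3.8667, 1.2667],
 [1.2667, 1.8667]]


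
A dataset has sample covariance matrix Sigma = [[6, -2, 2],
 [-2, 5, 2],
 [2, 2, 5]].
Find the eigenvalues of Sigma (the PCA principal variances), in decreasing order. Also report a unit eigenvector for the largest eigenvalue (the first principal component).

Step 1 — characteristic polynomial p(λ) = det(λI - Sigma) = λ³ - tr·λ² + c_1·λ - det, where tr = trace, c_1 = sum of the principal 2×2 minors, det = det(Sigma):
  tr = 6 + 5 + 5 = 16,
  c_1 = (6·5 - (-2)²) + (6·5 - (2)²) + (5·5 - (2)²) = 26 + 26 + 21 = 73,
  det = 6·(5·5 - (2)²) - (-2)·((-2)·5 - (2)·(2)) + (2)·((-2)·(2) - 5·(2)) = 6·(21) - (-2)·(-14) + (2)·(-14) = 70.
  So p(λ) = λ³ - 16λ² + 73λ - 70.
Step 2 — look for an integer root (rational root theorem: any rational root is an integer divisor of 70). Testing λ = 7:
  p(7) = 343 - 784 + 511 - 70 = 0  ✓
  Dividing out (λ - 7): p(λ) = (λ - 7)(λ² - 9λ + 10).
Step 3 — remaining eigenvalues from the quadratic λ² - 9λ + 10 = 0:
  Δ = 9² - 4·10 = 81 - 40 = 41,  λ = (9 ± √41)/2 = (9 ± 6.4031)/2 ≈ 7.7016 or 1.2984.
  Sorted: λ_1 = 7.7016,  λ_2 = 7,  λ_3 = 1.2984  (check: sum = 16 = tr ✓).

Step 4 — unit eigenvector for λ_1 ≈ 7.7016: v spans the null space of (Sigma - λ_1 I), whose rows are
  r_1 = (-1.7016, -2, 2),  r_2 = (-2, -2.7016, 2),  r_3 = (2, 2, -2.7016).
  v is orthogonal to every row, so take v ∝ r_1 × r_2 = ((-2)·(2) - (2)·(-2.7016), (2)·(-2) - (-1.7016)·(2), (-1.7016)·(-2.7016) - (-2)·(-2)) ≈ (1.4031, -0.5969, 0.5969).
  Let u = (1.4031, -0.5969, 0.5969).
  ||u|| = √((1.4031)² + (-0.5969)² + (0.5969)²) = √(2.6813) ≈ 1.6375,  v_1 = u/||u|| ≈ (0.8569, -0.3645, 0.3645) (||v_1|| = 1).

λ_1 = 7.7016,  λ_2 = 7,  λ_3 = 1.2984;  v_1 ≈ (0.8569, -0.3645, 0.3645)


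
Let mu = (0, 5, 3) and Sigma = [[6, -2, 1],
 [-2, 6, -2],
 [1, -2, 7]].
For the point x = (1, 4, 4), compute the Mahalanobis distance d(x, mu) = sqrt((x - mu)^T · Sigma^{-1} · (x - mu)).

Step 1 — centre the observation: (x - mu) = (1, -1, 1).

Step 2 — invert Sigma (cofactor / det for 3×3, or solve directly):
  Sigma^{-1} = [[0.1881, 0.0594, -0.0099],
 [0.0594, 0.203, 0.0495],
 [-0.0099, 0.0495, 0.1584]].

Step 3 — form the quadratic (x - mu)^T · Sigma^{-1} · (x - mu):
  Sigma^{-1} · (x - mu) = (0.1188, -0.0941, 0.099).
  (x - mu)^T · [Sigma^{-1} · (x - mu)] = (1)·(0.1188) + (-1)·(-0.0941) + (1)·(0.099) = 0.3119.

Step 4 — take square root: d = √(0.3119) ≈ 0.5585.

d(x, mu) = √(0.3119) ≈ 0.5585


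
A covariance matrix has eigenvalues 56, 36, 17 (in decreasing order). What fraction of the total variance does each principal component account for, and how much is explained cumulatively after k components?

Step 1 — total variance = trace(Sigma) = Σ λ_i = 56 + 36 + 17 = 109.

Step 2 — fraction explained by component i = λ_i / Σ λ:
  PC1: 56/109 = 0.5138
  PC2: 36/109 = 0.3303
  PC3: 17/109 = 0.156

Step 3 — cumulative fraction after k components = (λ_1 + ... + λ_k) / Σ λ:
  k = 1: 56/109 = 0.5138
  k = 2: (56 + 36)/109 = 92/109 = 0.844
  k = 3: (56 + 36 + 17)/109 = 109/109 = 1

Summary (fraction, with percent):

explained: PC1 0.5138 (51.38%), PC2 0.3303 (33.03%), PC3 0.156 (15.6%);  cumulative: 0.5138, 0.844, 1


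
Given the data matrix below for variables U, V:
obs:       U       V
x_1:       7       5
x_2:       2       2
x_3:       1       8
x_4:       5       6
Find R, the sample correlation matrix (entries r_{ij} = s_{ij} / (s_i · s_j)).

Step 1 — column means:
  mean(U) = (7 + 2 + 1 + 5) / 4 = 15/4 = 3.75
  mean(V) = (5 + 2 + 8 + 6) / 4 = 21/4 = 5.25

Step 2 — sample variances and covariances s[i,j] = (1/(n-1)) · Σ_k (x_{k,i} - mean_i) · (x_{k,j} - mean_j), with n-1 = 3:
  s[U,U] = ((3.25)·(3.25) + (-1.75)·(-1.75) + (-2.75)·(-2.75) + (1.25)·(1.25)) / 3 = 22.75/3 = 7.5833
  s[U,V] = ((3.25)·(-0.25) + (-1.75)·(-3.25) + (-2.75)·(2.75) + (1.25)·(0.75)) / 3 = -1.75/3 = -0.5833
  s[V,V] = ((-0.25)·(-0.25) + (-3.25)·(-3.25) + (2.75)·(2.75) + (0.75)·(0.75)) / 3 = 18.75/3 = 6.25
  Sample standard deviations s_i = √(s[i,i]):
  s(U) = √(7.5833) = 2.7538
  s(V) = √(6.25) = 2.5

Step 3 — r_{ij} = s_{ij} / (s_i · s_j):
  r[U,U] = 1 (diagonal).
  r[U,V] = -0.5833 / (2.7538 · 2.5) = -0.5833 / 6.8845 = -0.0847
  r[V,V] = 1 (diagonal).

R is symmetric with unit diagonal. Assembling:

R = [[1, -0.0847],
 [-0.0847, 1]]


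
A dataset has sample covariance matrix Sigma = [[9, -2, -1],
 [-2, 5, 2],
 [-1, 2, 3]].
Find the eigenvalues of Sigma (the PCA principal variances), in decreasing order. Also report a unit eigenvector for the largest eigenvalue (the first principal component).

Step 1 — characteristic polynomial p(λ) = det(λI - Sigma) = λ³ - tr·λ² + c_1·λ - det, where tr = trace, c_1 = sum of the principal 2×2 minors, det = det(Sigma):
  tr = 9 + 5 + 3 = 17,
  c_1 = (9·5 - (-2)²) + (9·3 - (-1)²) + (5·3 - (2)²) = 41 + 26 + 11 = 78,
  det = 9·(5·3 - (2)²) - (-2)·((-2)·3 - (2)·(-1)) + (-1)·((-2)·(2) - 5·(-1)) = 9·(11) - (-2)·(-4) + (-1)·(1) = 90.
  So p(λ) = λ³ - 17λ² + 78λ - 90.
Step 2 — look for an integer root (rational root theorem: any rational root is an integer divisor of 90). Testing λ = 5:
  p(5) = 125 - 425 + 390 - 90 = 0  ✓
  Dividing out (λ - 5): p(λ) = (λ - 5)(λ² - 12λ + 18).
Step 3 — remaining eigenvalues from the quadratic λ² - 12λ + 18 = 0:
  Δ = 12² - 4·18 = 144 - 72 = 72,  λ = (12 ± √72)/2 = (12 ± 8.4853)/2 ≈ 10.2426 or 1.7574.
  Sorted: λ_1 = 10.2426,  λ_2 = 5,  λ_3 = 1.7574  (check: sum = 17 = tr ✓).

Step 4 — unit eigenvector for λ_1 ≈ 10.2426: v spans the null space of (Sigma - λ_1 I), whose rows are
  r_1 = (-1.2426, -2, -1),  r_2 = (-2, -5.2426, 2),  r_3 = (-1, 2, -7.2426).
  v is orthogonal to every row, so take v ∝ r_1 × r_2 = ((-2)·(2) - (-1)·(-5.2426), (-1)·(-2) - (-1.2426)·(2), (-1.2426)·(-5.2426) - (-2)·(-2)) ≈ (-9.2426, 4.4853, 2.5147).
  Rescale (multiply by -1 so the first nonzero entry is positive): u = (9.2426, -4.4853, -2.5147).
  ||u|| = √((9.2426)² + (-4.4853)² + (-2.5147)²) = √(111.868) ≈ 10.5768,  v_1 = u/||u|| ≈ (0.8739, -0.4241, -0.2378) (||v_1|| = 1).

λ_1 = 10.2426,  λ_2 = 5,  λ_3 = 1.7574;  v_1 ≈ (0.8739, -0.4241, -0.2378)


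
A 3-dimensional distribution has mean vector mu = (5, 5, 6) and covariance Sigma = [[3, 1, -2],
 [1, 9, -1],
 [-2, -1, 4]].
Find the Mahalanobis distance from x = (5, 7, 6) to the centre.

Step 1 — centre the observation: (x - mu) = (0, 2, 0).

Step 2 — invert Sigma (cofactor / det for 3×3, or solve directly):
  Sigma^{-1} = [[0.5072, -0.029, 0.2464],
 [-0.029, 0.1159, 0.0145],
 [0.2464, 0.0145, 0.3768]].

Step 3 — form the quadratic (x - mu)^T · Sigma^{-1} · (x - mu):
  Sigma^{-1} · (x - mu) = (-0.058, 0.2319, 0.029).
  (x - mu)^T · [Sigma^{-1} · (x - mu)] = (0)·(-0.058) + (2)·(0.2319) + (0)·(0.029) = 0.4638.

Step 4 — take square root: d = √(0.4638) ≈ 0.681.

d(x, mu) = √(0.4638) ≈ 0.681


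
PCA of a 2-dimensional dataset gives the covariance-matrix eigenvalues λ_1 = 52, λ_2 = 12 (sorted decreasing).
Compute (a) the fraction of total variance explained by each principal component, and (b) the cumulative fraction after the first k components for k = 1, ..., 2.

Step 1 — total variance = trace(Sigma) = Σ λ_i = 52 + 12 = 64.

Step 2 — fraction explained by component i = λ_i / Σ λ:
  PC1: 52/64 = 0.8125
  PC2: 12/64 = 0.1875

Step 3 — cumulative fraction after k components = (λ_1 + ... + λ_k) / Σ λ:
  k = 1: 52/64 = 0.8125
  k = 2: (52 + 12)/64 = 64/64 = 1

Summary (fraction, with percent):

explained: PC1 0.8125 (81.25%), PC2 0.1875 (18.75%);  cumulative: 0.8125, 1


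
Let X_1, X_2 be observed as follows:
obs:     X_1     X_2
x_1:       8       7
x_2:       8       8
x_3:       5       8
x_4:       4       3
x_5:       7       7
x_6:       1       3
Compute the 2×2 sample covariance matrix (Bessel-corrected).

Step 1 — column means:
  mean(X_1) = (8 + 8 + 5 + 4 + 7 + 1) / 6 = 33/6 = 5.5
  mean(X_2) = (7 + 8 + 8 + 3 + 7 + 3) / 6 = 36/6 = 6

Step 2 — sample covariance S[i,j] = (1/(n-1)) · Σ_k (x_{k,i} - mean_i) · (x_{k,j} - mean_j), with n-1 = 5.
  S[X_1,X_1] = ((2.5)·(2.5) + (2.5)·(2.5) + (-0.5)·(-0.5) + (-1.5)·(-1.5) + (1.5)·(1.5) + (-4.5)·(-4.5)) / 5 = 37.5/5 = 7.5
  S[X_1,X_2] = ((2.5)·(1) + (2.5)·(2) + (-0.5)·(2) + (-1.5)·(-3) + (1.5)·(1) + (-4.5)·(-3)) / 5 = 26/5 = 5.2
  S[X_2,X_2] = ((1)·(1) + (2)·(2) + (2)·(2) + (-3)·(-3) + (1)·(1) + (-3)·(-3)) / 5 = 28/5 = 5.6

S is symmetric (S[j,i] = S[i,j]). Assembling:

S = [[7.5, 5.2],
 [5.2, 5.6]]


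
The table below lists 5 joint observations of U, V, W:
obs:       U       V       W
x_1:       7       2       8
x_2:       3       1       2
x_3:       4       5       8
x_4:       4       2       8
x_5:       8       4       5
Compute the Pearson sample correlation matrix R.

Step 1 — column means:
  mean(U) = (7 + 3 + 4 + 4 + 8) / 5 = 26/5 = 5.2
  mean(V) = (2 + 1 + 5 + 2 + 4) / 5 = 14/5 = 2.8
  mean(W) = (8 + 2 + 8 + 8 + 5) / 5 = 31/5 = 6.2

Step 2 — sample variances and covariances s[i,j] = (1/(n-1)) · Σ_k (x_{k,i} - mean_i) · (x_{k,j} - mean_j), with n-1 = 4:
  s[U,U] = ((1.8)·(1.8) + (-2.2)·(-2.2) + (-1.2)·(-1.2) + (-1.2)·(-1.2) + (2.8)·(2.8)) / 4 = 18.8/4 = 4.7
  s[U,V] = ((1.8)·(-0.8) + (-2.2)·(-1.8) + (-1.2)·(2.2) + (-1.2)·(-0.8) + (2.8)·(1.2)) / 4 = 4.2/4 = 1.05
  s[U,W] = ((1.8)·(1.8) + (-2.2)·(-4.2) + (-1.2)·(1.8) + (-1.2)·(1.8) + (2.8)·(-1.2)) / 4 = 4.8/4 = 1.2
  s[V,V] = ((-0.8)·(-0.8) + (-1.8)·(-1.8) + (2.2)·(2.2) + (-0.8)·(-0.8) + (1.2)·(1.2)) / 4 = 10.8/4 = 2.7
  s[V,W] = ((-0.8)·(1.8) + (-1.8)·(-4.2) + (2.2)·(1.8) + (-0.8)·(1.8) + (1.2)·(-1.2)) / 4 = 7.2/4 = 1.8
  s[W,W] = ((1.8)·(1.8) + (-4.2)·(-4.2) + (1.8)·(1.8) + (1.8)·(1.8) + (-1.2)·(-1.2)) / 4 = 28.8/4 = 7.2
  Sample standard deviations s_i = √(s[i,i]):
  s(U) = √(4.7) = 2.1679
  s(V) = √(2.7) = 1.6432
  s(W) = √(7.2) = 2.6833

Step 3 — r_{ij} = s_{ij} / (s_i · s_j):
  r[U,U] = 1 (diagonal).
  r[U,V] = 1.05 / (2.1679 · 1.6432) = 1.05 / 3.5623 = 0.2948
  r[U,W] = 1.2 / (2.1679 · 2.6833) = 1.2 / 5.8172 = 0.2063
  r[V,V] = 1 (diagonal).
  r[V,W] = 1.8 / (1.6432 · 2.6833) = 1.8 / 4.4091 = 0.4082
  r[W,W] = 1 (diagonal).

R is symmetric with unit diagonal. Assembling:

R = [[1, 0.2948, 0.2063],
 [0.2948, 1, 0.4082],
 [0.2063, 0.4082, 1]]


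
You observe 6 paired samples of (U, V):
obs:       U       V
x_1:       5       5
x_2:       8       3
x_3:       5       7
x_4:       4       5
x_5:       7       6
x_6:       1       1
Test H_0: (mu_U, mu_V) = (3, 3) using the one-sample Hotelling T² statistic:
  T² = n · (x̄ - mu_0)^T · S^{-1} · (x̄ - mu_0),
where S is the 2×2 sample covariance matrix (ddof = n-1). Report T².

Step 1 — sample mean vector:
  mean(U) = (5 + 8 + 5 + 4 + 7 + 1) / 6 = 30/6 = 5
  mean(V) = (5 + 3 + 7 + 5 + 6 + 1) / 6 = 27/6 = 4.5
  x̄ = (5, 4.5),  deviation x̄ - mu_0 = (5, 4.5) - (3, 3) = (2, 1.5).

Step 2 — sample covariance matrix, S[i,j] = (1/(n-1)) · Σ_k (x_{k,i} - mean_i) · (x_{k,j} - mean_j), divisor n-1 = 5:
  S[U,U] = ((0)·(0) + (3)·(3) + (0)·(0) + (-1)·(-1) + (2)·(2) + (-4)·(-4)) / 5 = 30/5 = 6
  S[U,V] = ((0)·(0.5) + (3)·(-1.5) + (0)·(2.5) + (-1)·(0.5) + (2)·(1.5) + (-4)·(-3.5)) / 5 = 12/5 = 2.4
  S[V,V] = ((0.5)·(0.5) + (-1.5)·(-1.5) + (2.5)·(2.5) + (0.5)·(0.5) + (1.5)·(1.5) + (-3.5)·(-3.5)) / 5 = 23.5/5 = 4.7
  S = [[6, 2.4],
 [2.4, 4.7]].

Step 3 — invert S. det(S) = 6·4.7 - (2.4)² = 22.44.
  S^{-1} = (1/det) · [[d, -b], [-b, a]] = [[0.2094, -0.107],
 [-0.107, 0.2674]].

Step 4 — quadratic form (x̄ - mu_0)^T · S^{-1} · (x̄ - mu_0):
  S^{-1} · (x̄ - mu_0) = (0.2585, 0.1872),
  (x̄ - mu_0)^T · [...] = (2)·(0.2585) + (1.5)·(0.1872) = 0.7977.

Step 5 — scale by n: T² = 6 · 0.7977 = 4.7861.

T² ≈ 4.7861


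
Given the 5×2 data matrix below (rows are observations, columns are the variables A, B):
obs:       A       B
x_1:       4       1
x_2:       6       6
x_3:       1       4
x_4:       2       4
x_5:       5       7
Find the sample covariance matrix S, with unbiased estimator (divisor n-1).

Step 1 — column means:
  mean(A) = (4 + 6 + 1 + 2 + 5) / 5 = 18/5 = 3.6
  mean(B) = (1 + 6 + 4 + 4 + 7) / 5 = 22/5 = 4.4

Step 2 — sample covariance S[i,j] = (1/(n-1)) · Σ_k (x_{k,i} - mean_i) · (x_{k,j} - mean_j), with n-1 = 4.
  S[A,A] = ((0.4)·(0.4) + (2.4)·(2.4) + (-2.6)·(-2.6) + (-1.6)·(-1.6) + (1.4)·(1.4)) / 4 = 17.2/4 = 4.3
  S[A,B] = ((0.4)·(-3.4) + (2.4)·(1.6) + (-2.6)·(-0.4) + (-1.6)·(-0.4) + (1.4)·(2.6)) / 4 = 7.8/4 = 1.95
  S[B,B] = ((-3.4)·(-3.4) + (1.6)·(1.6) + (-0.4)·(-0.4) + (-0.4)·(-0.4) + (2.6)·(2.6)) / 4 = 21.2/4 = 5.3

S is symmetric (S[j,i] = S[i,j]). Assembling:

S = [[4.3, 1.95],
 [1.95, 5.3]]


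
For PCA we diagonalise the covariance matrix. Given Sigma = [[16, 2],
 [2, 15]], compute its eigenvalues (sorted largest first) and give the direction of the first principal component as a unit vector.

Step 1 — characteristic polynomial of 2×2 Sigma:
  det(Sigma - λI) = λ² - trace · λ + det = 0.
  trace = 16 + 15 = 31, det = 16·15 - (2)² = 236.
Step 2 — discriminant:
  Δ = trace² - 4·det = 961 - 944 = 17.
Step 3 — eigenvalues:
  λ = (trace ± √Δ)/2 = (31 ± 4.1231)/2,
  λ_1 = 17.5616,  λ_2 = 13.4384.

Step 4 — unit eigenvector for λ_1: solve (Sigma - λ_1 I)v = 0. First row:
  (16 - 17.5616)·v_x + (2)·v_y = 0, i.e. (-1.5616)·v_x + (2)·v_y = 0,
  so v ∝ (b, λ_1 - a) = (2, 1.5616) = u.
  ||u|| = √((2)² + (1.5616)²) = √(6.4384) ≈ 2.5374,
  v_1 = u/||u|| ≈ (0.7882, 0.6154) (||v_1|| = 1).

λ_1 = 17.5616,  λ_2 = 13.4384;  v_1 ≈ (0.7882, 0.6154)


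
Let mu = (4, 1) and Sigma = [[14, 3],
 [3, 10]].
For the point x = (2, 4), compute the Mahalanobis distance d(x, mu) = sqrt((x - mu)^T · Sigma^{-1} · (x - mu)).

Step 1 — centre the observation: (x - mu) = (-2, 3).

Step 2 — invert Sigma. det(Sigma) = 14·10 - (3)² = 131.
  Sigma^{-1} = (1/det) · [[d, -b], [-b, a]] = [[0.0763, -0.0229],
 [-0.0229, 0.1069]].

Step 3 — form the quadratic (x - mu)^T · Sigma^{-1} · (x - mu):
  Sigma^{-1} · (x - mu) = (-0.2214, 0.3664).
  (x - mu)^T · [Sigma^{-1} · (x - mu)] = (-2)·(-0.2214) + (3)·(0.3664) = 1.542.

Step 4 — take square root: d = √(1.542) ≈ 1.2418.

d(x, mu) = √(1.542) ≈ 1.2418


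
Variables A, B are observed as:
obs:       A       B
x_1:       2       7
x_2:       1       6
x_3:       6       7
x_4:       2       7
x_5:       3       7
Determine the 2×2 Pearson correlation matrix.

Step 1 — column means:
  mean(A) = (2 + 1 + 6 + 2 + 3) / 5 = 14/5 = 2.8
  mean(B) = (7 + 6 + 7 + 7 + 7) / 5 = 34/5 = 6.8

Step 2 — sample variances and covariances s[i,j] = (1/(n-1)) · Σ_k (x_{k,i} - mean_i) · (x_{k,j} - mean_j), with n-1 = 4:
  s[A,A] = ((-0.8)·(-0.8) + (-1.8)·(-1.8) + (3.2)·(3.2) + (-0.8)·(-0.8) + (0.2)·(0.2)) / 4 = 14.8/4 = 3.7
  s[A,B] = ((-0.8)·(0.2) + (-1.8)·(-0.8) + (3.2)·(0.2) + (-0.8)·(0.2) + (0.2)·(0.2)) / 4 = 1.8/4 = 0.45
  s[B,B] = ((0.2)·(0.2) + (-0.8)·(-0.8) + (0.2)·(0.2) + (0.2)·(0.2) + (0.2)·(0.2)) / 4 = 0.8/4 = 0.2
  Sample standard deviations s_i = √(s[i,i]):
  s(A) = √(3.7) = 1.9235
  s(B) = √(0.2) = 0.4472

Step 3 — r_{ij} = s_{ij} / (s_i · s_j):
  r[A,A] = 1 (diagonal).
  r[A,B] = 0.45 / (1.9235 · 0.4472) = 0.45 / 0.8602 = 0.5231
  r[B,B] = 1 (diagonal).

R is symmetric with unit diagonal. Assembling:

R = [[1, 0.5231],
 [0.5231, 1]]


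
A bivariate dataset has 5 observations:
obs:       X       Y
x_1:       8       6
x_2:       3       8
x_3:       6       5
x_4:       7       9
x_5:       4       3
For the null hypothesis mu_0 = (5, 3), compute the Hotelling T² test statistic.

Step 1 — sample mean vector:
  mean(X) = (8 + 3 + 6 + 7 + 4) / 5 = 28/5 = 5.6
  mean(Y) = (6 + 8 + 5 + 9 + 3) / 5 = 31/5 = 6.2
  x̄ = (5.6, 6.2),  deviation x̄ - mu_0 = (5.6, 6.2) - (5, 3) = (0.6, 3.2).

Step 2 — sample covariance matrix, S[i,j] = (1/(n-1)) · Σ_k (x_{k,i} - mean_i) · (x_{k,j} - mean_j), divisor n-1 = 4:
  S[X,X] = ((2.4)·(2.4) + (-2.6)·(-2.6) + (0.4)·(0.4) + (1.4)·(1.4) + (-1.6)·(-1.6)) / 4 = 17.2/4 = 4.3
  S[X,Y] = ((2.4)·(-0.2) + (-2.6)·(1.8) + (0.4)·(-1.2) + (1.4)·(2.8) + (-1.6)·(-3.2)) / 4 = 3.4/4 = 0.85
  S[Y,Y] = ((-0.2)·(-0.2) + (1.8)·(1.8) + (-1.2)·(-1.2) + (2.8)·(2.8) + (-3.2)·(-3.2)) / 4 = 22.8/4 = 5.7
  S = [[4.3, 0.85],
 [0.85, 5.7]].

Step 3 — invert S. det(S) = 4.3·5.7 - (0.85)² = 23.7875.
  S^{-1} = (1/det) · [[d, -b], [-b, a]] = [[0.2396, -0.0357],
 [-0.0357, 0.1808]].

Step 4 — quadratic form (x̄ - mu_0)^T · S^{-1} · (x̄ - mu_0):
  S^{-1} · (x̄ - mu_0) = (0.0294, 0.557),
  (x̄ - mu_0)^T · [...] = (0.6)·(0.0294) + (3.2)·(0.557) = 1.8001.

Step 5 — scale by n: T² = 5 · 1.8001 = 9.0005.

T² ≈ 9.0005


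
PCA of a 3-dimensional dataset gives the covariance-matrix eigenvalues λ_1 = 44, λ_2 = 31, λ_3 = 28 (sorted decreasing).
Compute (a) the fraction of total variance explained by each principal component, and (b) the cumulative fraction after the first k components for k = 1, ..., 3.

Step 1 — total variance = trace(Sigma) = Σ λ_i = 44 + 31 + 28 = 103.

Step 2 — fraction explained by component i = λ_i / Σ λ:
  PC1: 44/103 = 0.4272
  PC2: 31/103 = 0.301
  PC3: 28/103 = 0.2718

Step 3 — cumulative fraction after k components = (λ_1 + ... + λ_k) / Σ λ:
  k = 1: 44/103 = 0.4272
  k = 2: (44 + 31)/103 = 75/103 = 0.7282
  k = 3: (44 + 31 + 28)/103 = 103/103 = 1

Summary (fraction, with percent):

explained: PC1 0.4272 (42.72%), PC2 0.301 (30.1%), PC3 0.2718 (27.18%);  cumulative: 0.4272, 0.7282, 1


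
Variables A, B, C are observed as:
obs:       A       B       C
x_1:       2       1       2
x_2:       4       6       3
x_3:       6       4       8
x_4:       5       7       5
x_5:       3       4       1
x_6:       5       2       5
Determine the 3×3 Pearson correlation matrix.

Step 1 — column means:
  mean(A) = (2 + 4 + 6 + 5 + 3 + 5) / 6 = 25/6 = 4.1667
  mean(B) = (1 + 6 + 4 + 7 + 4 + 2) / 6 = 24/6 = 4
  mean(C) = (2 + 3 + 8 + 5 + 1 + 5) / 6 = 24/6 = 4

Step 2 — sample variances and covariances s[i,j] = (1/(n-1)) · Σ_k (x_{k,i} - mean_i) · (x_{k,j} - mean_j), with n-1 = 5:
  s[A,A] = ((-2.1667)·(-2.1667) + (-0.1667)·(-0.1667) + (1.8333)·(1.8333) + (0.8333)·(0.8333) + (-1.1667)·(-1.1667) + (0.8333)·(0.8333)) / 5 = 10.8333/5 = 2.1667
  s[A,B] = ((-2.1667)·(-3) + (-0.1667)·(2) + (1.8333)·(0) + (0.8333)·(3) + (-1.1667)·(0) + (0.8333)·(-2)) / 5 = 7/5 = 1.4
  s[A,C] = ((-2.1667)·(-2) + (-0.1667)·(-1) + (1.8333)·(4) + (0.8333)·(1) + (-1.1667)·(-3) + (0.8333)·(1)) / 5 = 17/5 = 3.4
  s[B,B] = ((-3)·(-3) + (2)·(2) + (0)·(0) + (3)·(3) + (0)·(0) + (-2)·(-2)) / 5 = 26/5 = 5.2
  s[B,C] = ((-3)·(-2) + (2)·(-1) + (0)·(4) + (3)·(1) + (0)·(-3) + (-2)·(1)) / 5 = 5/5 = 1
  s[C,C] = ((-2)·(-2) + (-1)·(-1) + (4)·(4) + (1)·(1) + (-3)·(-3) + (1)·(1)) / 5 = 32/5 = 6.4
  Sample standard deviations s_i = √(s[i,i]):
  s(A) = √(2.1667) = 1.472
  s(B) = √(5.2) = 2.2804
  s(C) = √(6.4) = 2.5298

Step 3 — r_{ij} = s_{ij} / (s_i · s_j):
  r[A,A] = 1 (diagonal).
  r[A,B] = 1.4 / (1.472 · 2.2804) = 1.4 / 3.3566 = 0.4171
  r[A,C] = 3.4 / (1.472 · 2.5298) = 3.4 / 3.7238 = 0.913
  r[B,B] = 1 (diagonal).
  r[B,C] = 1 / (2.2804 · 2.5298) = 1 / 5.7689 = 0.1733
  r[C,C] = 1 (diagonal).

R is symmetric with unit diagonal. Assembling:

R = [[1, 0.4171, 0.913],
 [0.4171, 1, 0.1733],
 [0.913, 0.1733, 1]]


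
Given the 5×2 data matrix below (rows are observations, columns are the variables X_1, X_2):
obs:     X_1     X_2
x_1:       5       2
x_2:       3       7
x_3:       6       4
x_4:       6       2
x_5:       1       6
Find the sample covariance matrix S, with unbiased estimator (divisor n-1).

Step 1 — column means:
  mean(X_1) = (5 + 3 + 6 + 6 + 1) / 5 = 21/5 = 4.2
  mean(X_2) = (2 + 7 + 4 + 2 + 6) / 5 = 21/5 = 4.2

Step 2 — sample covariance S[i,j] = (1/(n-1)) · Σ_k (x_{k,i} - mean_i) · (x_{k,j} - mean_j), with n-1 = 4.
  S[X_1,X_1] = ((0.8)·(0.8) + (-1.2)·(-1.2) + (1.8)·(1.8) + (1.8)·(1.8) + (-3.2)·(-3.2)) / 4 = 18.8/4 = 4.7
  S[X_1,X_2] = ((0.8)·(-2.2) + (-1.2)·(2.8) + (1.8)·(-0.2) + (1.8)·(-2.2) + (-3.2)·(1.8)) / 4 = -15.2/4 = -3.8
  S[X_2,X_2] = ((-2.2)·(-2.2) + (2.8)·(2.8) + (-0.2)·(-0.2) + (-2.2)·(-2.2) + (1.8)·(1.8)) / 4 = 20.8/4 = 5.2

S is symmetric (S[j,i] = S[i,j]). Assembling:

S = [[4.7, -3.8],
 [-3.8, 5.2]]


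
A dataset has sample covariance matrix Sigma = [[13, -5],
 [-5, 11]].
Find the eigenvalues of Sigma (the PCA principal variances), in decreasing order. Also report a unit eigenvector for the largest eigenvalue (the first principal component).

Step 1 — characteristic polynomial of 2×2 Sigma:
  det(Sigma - λI) = λ² - trace · λ + det = 0.
  trace = 13 + 11 = 24, det = 13·11 - (-5)² = 118.
Step 2 — discriminant:
  Δ = trace² - 4·det = 576 - 472 = 104.
Step 3 — eigenvalues:
  λ = (trace ± √Δ)/2 = (24 ± 10.198)/2,
  λ_1 = 17.099,  λ_2 = 6.901.

Step 4 — unit eigenvector for λ_1: solve (Sigma - λ_1 I)v = 0. First row:
  (13 - 17.099)·v_x + (-5)·v_y = 0, i.e. (-4.099)·v_x + (-5)·v_y = 0,
  so v ∝ (b, λ_1 - a) = (-5, 4.099); multiply by -1 so the first entry is positive: u = (5, -4.099).
  ||u|| = √((5)² + (-4.099)²) = √(41.802) ≈ 6.4654,
  v_1 = u/||u|| ≈ (0.7733, -0.634) (||v_1|| = 1).

λ_1 = 17.099,  λ_2 = 6.901;  v_1 ≈ (0.7733, -0.634)


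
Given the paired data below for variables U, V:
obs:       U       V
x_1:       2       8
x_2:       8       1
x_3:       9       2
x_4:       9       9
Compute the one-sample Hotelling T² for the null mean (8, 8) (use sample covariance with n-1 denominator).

Step 1 — sample mean vector:
  mean(U) = (2 + 8 + 9 + 9) / 4 = 28/4 = 7
  mean(V) = (8 + 1 + 2 + 9) / 4 = 20/4 = 5
  x̄ = (7, 5),  deviation x̄ - mu_0 = (7, 5) - (8, 8) = (-1, -3).

Step 2 — sample covariance matrix, S[i,j] = (1/(n-1)) · Σ_k (x_{k,i} - mean_i) · (x_{k,j} - mean_j), divisor n-1 = 3:
  S[U,U] = ((-5)·(-5) + (1)·(1) + (2)·(2) + (2)·(2)) / 3 = 34/3 = 11.3333
  S[U,V] = ((-5)·(3) + (1)·(-4) + (2)·(-3) + (2)·(4)) / 3 = -17/3 = -5.6667
  S[V,V] = ((3)·(3) + (-4)·(-4) + (-3)·(-3) + (4)·(4)) / 3 = 50/3 = 16.6667
  S = [[11.3333, -5.6667],
 [-5.6667, 16.6667]].

Step 3 — invert S. det(S) = 11.3333·16.6667 - (-5.6667)² = 156.7778.
  S^{-1} = (1/det) · [[d, -b], [-b, a]] = [[0.1063, 0.0361],
 [0.0361, 0.0723]].

Step 4 — quadratic form (x̄ - mu_0)^T · S^{-1} · (x̄ - mu_0):
  S^{-1} · (x̄ - mu_0) = (-0.2147, -0.253),
  (x̄ - mu_0)^T · [...] = (-1)·(-0.2147) + (-3)·(-0.253) = 0.9738.

Step 5 — scale by n: T² = 4 · 0.9738 = 3.8951.

T² ≈ 3.8951


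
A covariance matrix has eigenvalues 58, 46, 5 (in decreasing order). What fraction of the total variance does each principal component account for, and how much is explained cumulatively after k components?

Step 1 — total variance = trace(Sigma) = Σ λ_i = 58 + 46 + 5 = 109.

Step 2 — fraction explained by component i = λ_i / Σ λ:
  PC1: 58/109 = 0.5321
  PC2: 46/109 = 0.422
  PC3: 5/109 = 0.0459

Step 3 — cumulative fraction after k components = (λ_1 + ... + λ_k) / Σ λ:
  k = 1: 58/109 = 0.5321
  k = 2: (58 + 46)/109 = 104/109 = 0.9541
  k = 3: (58 + 46 + 5)/109 = 109/109 = 1

Summary (fraction, with percent):

explained: PC1 0.5321 (53.21%), PC2 0.422 (42.2%), PC3 0.0459 (4.59%);  cumulative: 0.5321, 0.9541, 1


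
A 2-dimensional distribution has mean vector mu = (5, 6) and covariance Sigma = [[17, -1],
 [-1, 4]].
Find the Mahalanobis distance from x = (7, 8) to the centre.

Step 1 — centre the observation: (x - mu) = (2, 2).

Step 2 — invert Sigma. det(Sigma) = 17·4 - (-1)² = 67.
  Sigma^{-1} = (1/det) · [[d, -b], [-b, a]] = [[0.0597, 0.0149],
 [0.0149, 0.2537]].

Step 3 — form the quadratic (x - mu)^T · Sigma^{-1} · (x - mu):
  Sigma^{-1} · (x - mu) = (0.1493, 0.5373).
  (x - mu)^T · [Sigma^{-1} · (x - mu)] = (2)·(0.1493) + (2)·(0.5373) = 1.3731.

Step 4 — take square root: d = √(1.3731) ≈ 1.1718.

d(x, mu) = √(1.3731) ≈ 1.1718


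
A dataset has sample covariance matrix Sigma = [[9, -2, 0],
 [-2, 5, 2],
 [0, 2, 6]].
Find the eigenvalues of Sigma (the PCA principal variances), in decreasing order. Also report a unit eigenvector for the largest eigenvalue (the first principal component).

Step 1 — characteristic polynomial p(λ) = det(λI - Sigma) = λ³ - tr·λ² + c_1·λ - det, where tr = trace, c_1 = sum of the principal 2×2 minors, det = det(Sigma):
  tr = 9 + 5 + 6 = 20,
  c_1 = (9·5 - (-2)²) + (9·6 - (0)²) + (5·6 - (2)²) = 41 + 54 + 26 = 121,
  det = 9·(5·6 - (2)²) - (-2)·((-2)·6 - (2)·(0)) + (0)·((-2)·(2) - 5·(0)) = 9·(26) - (-2)·(-12) + (0)·(-4) = 210.
  So p(λ) = λ³ - 20λ² + 121λ - 210.
Step 2 — look for an integer root (rational root theorem: any rational root is an integer divisor of 210). Testing λ = 3:
  p(3) = 27 - 180 + 363 - 210 = 0  ✓
  Dividing out (λ - 3): p(λ) = (λ - 3)(λ² - 17λ + 70).
Step 3 — remaining eigenvalues from the quadratic λ² - 17λ + 70 = 0:
  Δ = 17² - 4·70 = 289 - 280 = 9,  λ = (17 ± √9)/2 = (17 ± 3)/2 = 10 or 7.
  Sorted: λ_1 = 10,  λ_2 = 7,  λ_3 = 3  (check: sum = 20 = tr ✓).

Step 4 — unit eigenvector for λ_1 = 10: v spans the null space of (Sigma - λ_1 I), whose rows are
  r_1 = (-1, -2, 0),  r_2 = (-2, -5, 2),  r_3 = (0, 2, -4).
  v is orthogonal to every row, so take v ∝ r_1 × r_2 = ((-2)·(2) - (0)·(-5), (0)·(-2) - (-1)·(2), (-1)·(-5) - (-2)·(-2)) = (-4, 2, 1).
  Rescale (multiply by -1 so the first nonzero entry is positive): u = (4, -2, -1).
  ||u|| = √((4)² + (-2)² + (-1)²) = √(21) ≈ 4.5826,  v_1 = u/||u|| ≈ (0.8729, -0.4364, -0.2182) (||v_1|| = 1).

λ_1 = 10,  λ_2 = 7,  λ_3 = 3;  v_1 ≈ (0.8729, -0.4364, -0.2182)


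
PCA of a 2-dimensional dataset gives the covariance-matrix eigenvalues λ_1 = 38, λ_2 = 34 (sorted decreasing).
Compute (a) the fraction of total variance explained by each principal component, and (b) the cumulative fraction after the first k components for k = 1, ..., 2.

Step 1 — total variance = trace(Sigma) = Σ λ_i = 38 + 34 = 72.

Step 2 — fraction explained by component i = λ_i / Σ λ:
  PC1: 38/72 = 0.5278
  PC2: 34/72 = 0.4722

Step 3 — cumulative fraction after k components = (λ_1 + ... + λ_k) / Σ λ:
  k = 1: 38/72 = 0.5278
  k = 2: (38 + 34)/72 = 72/72 = 1

Summary (fraction, with percent):

explained: PC1 0.5278 (52.78%), PC2 0.4722 (47.22%);  cumulative: 0.5278, 1


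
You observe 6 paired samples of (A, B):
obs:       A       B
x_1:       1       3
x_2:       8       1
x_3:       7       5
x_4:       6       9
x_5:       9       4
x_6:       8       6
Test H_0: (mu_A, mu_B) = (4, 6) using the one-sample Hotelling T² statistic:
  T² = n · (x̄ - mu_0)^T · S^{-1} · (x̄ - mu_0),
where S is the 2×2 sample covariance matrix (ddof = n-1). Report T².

Step 1 — sample mean vector:
  mean(A) = (1 + 8 + 7 + 6 + 9 + 8) / 6 = 39/6 = 6.5
  mean(B) = (3 + 1 + 5 + 9 + 4 + 6) / 6 = 28/6 = 4.6667
  x̄ = (6.5, 4.6667),  deviation x̄ - mu_0 = (6.5, 4.6667) - (4, 6) = (2.5, -1.3333).

Step 2 — sample covariance matrix, S[i,j] = (1/(n-1)) · Σ_k (x_{k,i} - mean_i) · (x_{k,j} - mean_j), divisor n-1 = 5:
  S[A,A] = ((-5.5)·(-5.5) + (1.5)·(1.5) + (0.5)·(0.5) + (-0.5)·(-0.5) + (2.5)·(2.5) + (1.5)·(1.5)) / 5 = 41.5/5 = 8.3
  S[A,B] = ((-5.5)·(-1.6667) + (1.5)·(-3.6667) + (0.5)·(0.3333) + (-0.5)·(4.3333) + (2.5)·(-0.6667) + (1.5)·(1.3333)) / 5 = 2/5 = 0.4
  S[B,B] = ((-1.6667)·(-1.6667) + (-3.6667)·(-3.6667) + (0.3333)·(0.3333) + (4.3333)·(4.3333) + (-0.6667)·(-0.6667) + (1.3333)·(1.3333)) / 5 = 37.3333/5 = 7.4667
  S = [[8.3, 0.4],
 [0.4, 7.4667]].

Step 3 — invert S. det(S) = 8.3·7.4667 - (0.4)² = 61.8133.
  S^{-1} = (1/det) · [[d, -b], [-b, a]] = [[0.1208, -0.0065],
 [-0.0065, 0.1343]].

Step 4 — quadratic form (x̄ - mu_0)^T · S^{-1} · (x̄ - mu_0):
  S^{-1} · (x̄ - mu_0) = (0.3106, -0.1952),
  (x̄ - mu_0)^T · [...] = (2.5)·(0.3106) + (-1.3333)·(-0.1952) = 1.0368.

Step 5 — scale by n: T² = 6 · 1.0368 = 6.2209.

T² ≈ 6.2209


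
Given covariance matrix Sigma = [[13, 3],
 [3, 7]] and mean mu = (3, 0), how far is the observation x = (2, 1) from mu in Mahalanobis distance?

Step 1 — centre the observation: (x - mu) = (-1, 1).

Step 2 — invert Sigma. det(Sigma) = 13·7 - (3)² = 82.
  Sigma^{-1} = (1/det) · [[d, -b], [-b, a]] = [[0.0854, -0.0366],
 [-0.0366, 0.1585]].

Step 3 — form the quadratic (x - mu)^T · Sigma^{-1} · (x - mu):
  Sigma^{-1} · (x - mu) = (-0.122, 0.1951).
  (x - mu)^T · [Sigma^{-1} · (x - mu)] = (-1)·(-0.122) + (1)·(0.1951) = 0.3171.

Step 4 — take square root: d = √(0.3171) ≈ 0.5631.

d(x, mu) = √(0.3171) ≈ 0.5631


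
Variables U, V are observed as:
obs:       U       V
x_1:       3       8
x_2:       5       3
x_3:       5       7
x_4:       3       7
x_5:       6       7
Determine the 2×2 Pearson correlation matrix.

Step 1 — column means:
  mean(U) = (3 + 5 + 5 + 3 + 6) / 5 = 22/5 = 4.4
  mean(V) = (8 + 3 + 7 + 7 + 7) / 5 = 32/5 = 6.4

Step 2 — sample variances and covariances s[i,j] = (1/(n-1)) · Σ_k (x_{k,i} - mean_i) · (x_{k,j} - mean_j), with n-1 = 4:
  s[U,U] = ((-1.4)·(-1.4) + (0.6)·(0.6) + (0.6)·(0.6) + (-1.4)·(-1.4) + (1.6)·(1.6)) / 4 = 7.2/4 = 1.8
  s[U,V] = ((-1.4)·(1.6) + (0.6)·(-3.4) + (0.6)·(0.6) + (-1.4)·(0.6) + (1.6)·(0.6)) / 4 = -3.8/4 = -0.95
  s[V,V] = ((1.6)·(1.6) + (-3.4)·(-3.4) + (0.6)·(0.6) + (0.6)·(0.6) + (0.6)·(0.6)) / 4 = 15.2/4 = 3.8
  Sample standard deviations s_i = √(s[i,i]):
  s(U) = √(1.8) = 1.3416
  s(V) = √(3.8) = 1.9494

Step 3 — r_{ij} = s_{ij} / (s_i · s_j):
  r[U,U] = 1 (diagonal).
  r[U,V] = -0.95 / (1.3416 · 1.9494) = -0.95 / 2.6153 = -0.3632
  r[V,V] = 1 (diagonal).

R is symmetric with unit diagonal. Assembling:

R = [[1, -0.3632],
 [-0.3632, 1]]


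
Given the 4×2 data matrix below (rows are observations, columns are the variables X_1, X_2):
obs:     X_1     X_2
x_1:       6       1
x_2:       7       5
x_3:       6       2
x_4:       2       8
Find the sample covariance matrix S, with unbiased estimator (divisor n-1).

Step 1 — column means:
  mean(X_1) = (6 + 7 + 6 + 2) / 4 = 21/4 = 5.25
  mean(X_2) = (1 + 5 + 2 + 8) / 4 = 16/4 = 4

Step 2 — sample covariance S[i,j] = (1/(n-1)) · Σ_k (x_{k,i} - mean_i) · (x_{k,j} - mean_j), with n-1 = 3.
  S[X_1,X_1] = ((0.75)·(0.75) + (1.75)·(1.75) + (0.75)·(0.75) + (-3.25)·(-3.25)) / 3 = 14.75/3 = 4.9167
  S[X_1,X_2] = ((0.75)·(-3) + (1.75)·(1) + (0.75)·(-2) + (-3.25)·(4)) / 3 = -15/3 = -5
  S[X_2,X_2] = ((-3)·(-3) + (1)·(1) + (-2)·(-2) + (4)·(4)) / 3 = 30/3 = 10

S is symmetric (S[j,i] = S[i,j]). Assembling:

S = [[4.9167, -5],
 [-5, 10]]


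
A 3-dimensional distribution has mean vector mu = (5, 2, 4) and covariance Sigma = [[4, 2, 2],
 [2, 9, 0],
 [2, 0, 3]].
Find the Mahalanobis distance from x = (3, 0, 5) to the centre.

Step 1 — centre the observation: (x - mu) = (-2, -2, 1).

Step 2 — invert Sigma (cofactor / det for 3×3, or solve directly):
  Sigma^{-1} = [[0.45, -0.1, -0.3],
 [-0.1, 0.1333, 0.0667],
 [-0.3, 0.0667, 0.5333]].

Step 3 — form the quadratic (x - mu)^T · Sigma^{-1} · (x - mu):
  Sigma^{-1} · (x - mu) = (-1, 0, 1).
  (x - mu)^T · [Sigma^{-1} · (x - mu)] = (-2)·(-1) + (-2)·(0) + (1)·(1) = 3.

Step 4 — take square root: d = √(3) ≈ 1.7321.

d(x, mu) = √(3) ≈ 1.7321


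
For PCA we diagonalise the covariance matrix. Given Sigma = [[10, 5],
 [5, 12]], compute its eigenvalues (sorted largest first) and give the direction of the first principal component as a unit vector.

Step 1 — characteristic polynomial of 2×2 Sigma:
  det(Sigma - λI) = λ² - trace · λ + det = 0.
  trace = 10 + 12 = 22, det = 10·12 - (5)² = 95.
Step 2 — discriminant:
  Δ = trace² - 4·det = 484 - 380 = 104.
Step 3 — eigenvalues:
  λ = (trace ± √Δ)/2 = (22 ± 10.198)/2,
  λ_1 = 16.099,  λ_2 = 5.901.

Step 4 — unit eigenvector for λ_1: solve (Sigma - λ_1 I)v = 0. First row:
  (10 - 16.099)·v_x + (5)·v_y = 0, i.e. (-6.099)·v_x + (5)·v_y = 0,
  so v ∝ (b, λ_1 - a) = (5, 6.099) = u.
  ||u|| = √((5)² + (6.099)²) = √(62.198) ≈ 7.8866,
  v_1 = u/||u|| ≈ (0.634, 0.7733) (||v_1|| = 1).

λ_1 = 16.099,  λ_2 = 5.901;  v_1 ≈ (0.634, 0.7733)


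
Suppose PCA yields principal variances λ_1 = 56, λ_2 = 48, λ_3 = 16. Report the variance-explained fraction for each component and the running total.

Step 1 — total variance = trace(Sigma) = Σ λ_i = 56 + 48 + 16 = 120.

Step 2 — fraction explained by component i = λ_i / Σ λ:
  PC1: 56/120 = 0.4667
  PC2: 48/120 = 0.4
  PC3: 16/120 = 0.1333

Step 3 — cumulative fraction after k components = (λ_1 + ... + λ_k) / Σ λ:
  k = 1: 56/120 = 0.4667
  k = 2: (56 + 48)/120 = 104/120 = 0.8667
  k = 3: (56 + 48 + 16)/120 = 120/120 = 1

Summary (fraction, with percent):

explained: PC1 0.4667 (46.67%), PC2 0.4 (40%), PC3 0.1333 (13.33%);  cumulative: 0.4667, 0.8667, 1


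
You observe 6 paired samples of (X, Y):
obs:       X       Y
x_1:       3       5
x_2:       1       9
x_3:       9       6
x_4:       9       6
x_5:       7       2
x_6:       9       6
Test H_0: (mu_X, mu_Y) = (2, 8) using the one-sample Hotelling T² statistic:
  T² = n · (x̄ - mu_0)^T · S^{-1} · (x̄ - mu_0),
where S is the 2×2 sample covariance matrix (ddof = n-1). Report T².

Step 1 — sample mean vector:
  mean(X) = (3 + 1 + 9 + 9 + 7 + 9) / 6 = 38/6 = 6.3333
  mean(Y) = (5 + 9 + 6 + 6 + 2 + 6) / 6 = 34/6 = 5.6667
  x̄ = (6.3333, 5.6667),  deviation x̄ - mu_0 = (6.3333, 5.6667) - (2, 8) = (4.3333, -2.3333).

Step 2 — sample covariance matrix, S[i,j] = (1/(n-1)) · Σ_k (x_{k,i} - mean_i) · (x_{k,j} - mean_j), divisor n-1 = 5:
  S[X,X] = ((-3.3333)·(-3.3333) + (-5.3333)·(-5.3333) + (2.6667)·(2.6667) + (2.6667)·(2.6667) + (0.6667)·(0.6667) + (2.6667)·(2.6667)) / 5 = 61.3333/5 = 12.2667
  S[X,Y] = ((-3.3333)·(-0.6667) + (-5.3333)·(3.3333) + (2.6667)·(0.3333) + (2.6667)·(0.3333) + (0.6667)·(-3.6667) + (2.6667)·(0.3333)) / 5 = -15.3333/5 = -3.0667
  S[Y,Y] = ((-0.6667)·(-0.6667) + (3.3333)·(3.3333) + (0.3333)·(0.3333) + (0.3333)·(0.3333) + (-3.6667)·(-3.6667) + (0.3333)·(0.3333)) / 5 = 25.3333/5 = 5.0667
  S = [[12.2667, -3.0667],
 [-3.0667, 5.0667]].

Step 3 — invert S. det(S) = 12.2667·5.0667 - (-3.0667)² = 52.7467.
  S^{-1} = (1/det) · [[d, -b], [-b, a]] = [[0.0961, 0.0581],
 [0.0581, 0.2326]].

Step 4 — quadratic form (x̄ - mu_0)^T · S^{-1} · (x̄ - mu_0):
  S^{-1} · (x̄ - mu_0) = (0.2806, -0.2907),
  (x̄ - mu_0)^T · [...] = (4.3333)·(0.2806) + (-2.3333)·(-0.2907) = 1.8942.

Step 5 — scale by n: T² = 6 · 1.8942 = 11.365.

T² ≈ 11.365


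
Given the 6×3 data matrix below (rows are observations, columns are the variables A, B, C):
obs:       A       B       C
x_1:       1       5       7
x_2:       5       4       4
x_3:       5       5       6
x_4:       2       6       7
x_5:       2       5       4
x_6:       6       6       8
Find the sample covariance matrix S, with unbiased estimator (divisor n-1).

Step 1 — column means:
  mean(A) = (1 + 5 + 5 + 2 + 2 + 6) / 6 = 21/6 = 3.5
  mean(B) = (5 + 4 + 5 + 6 + 5 + 6) / 6 = 31/6 = 5.1667
  mean(C) = (7 + 4 + 6 + 7 + 4 + 8) / 6 = 36/6 = 6

Step 2 — sample covariance S[i,j] = (1/(n-1)) · Σ_k (x_{k,i} - mean_i) · (x_{k,j} - mean_j), with n-1 = 5.
  S[A,A] = ((-2.5)·(-2.5) + (1.5)·(1.5) + (1.5)·(1.5) + (-1.5)·(-1.5) + (-1.5)·(-1.5) + (2.5)·(2.5)) / 5 = 21.5/5 = 4.3
  S[A,B] = ((-2.5)·(-0.1667) + (1.5)·(-1.1667) + (1.5)·(-0.1667) + (-1.5)·(0.8333) + (-1.5)·(-0.1667) + (2.5)·(0.8333)) / 5 = -0.5/5 = -0.1
  S[A,C] = ((-2.5)·(1) + (1.5)·(-2) + (1.5)·(0) + (-1.5)·(1) + (-1.5)·(-2) + (2.5)·(2)) / 5 = 1/5 = 0.2
  S[B,B] = ((-0.1667)·(-0.1667) + (-1.1667)·(-1.1667) + (-0.1667)·(-0.1667) + (0.8333)·(0.8333) + (-0.1667)·(-0.1667) + (0.8333)·(0.8333)) / 5 = 2.8333/5 = 0.5667
  S[B,C] = ((-0.1667)·(1) + (-1.1667)·(-2) + (-0.1667)·(0) + (0.8333)·(1) + (-0.1667)·(-2) + (0.8333)·(2)) / 5 = 5/5 = 1
  S[C,C] = ((1)·(1) + (-2)·(-2) + (0)·(0) + (1)·(1) + (-2)·(-2) + (2)·(2)) / 5 = 14/5 = 2.8

S is symmetric (S[j,i] = S[i,j]). Assembling:

S = [[4.3, -0.1, 0.2],
 [-0.1, 0.5667, 1],
 [0.2, 1, 2.8]]
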